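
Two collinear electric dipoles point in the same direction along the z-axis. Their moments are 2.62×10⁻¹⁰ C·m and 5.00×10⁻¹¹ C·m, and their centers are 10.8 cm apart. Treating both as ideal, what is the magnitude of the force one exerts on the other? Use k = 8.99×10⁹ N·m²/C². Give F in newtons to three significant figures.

F ≈ 5.19×10⁻⁶ N

On-axis field of dipole 1 at distance r: E = 2kp₁/r³. Force on dipole 2 is F = p₂·dE/dr (gradient along axis).
dE/dr = −6kp₁/r⁴, so |F| = 6kp₁p₂/r⁴ (attractive for aligned moments).
F = 6(8.99×10⁹)(2.62×10⁻¹⁰)(5.00×10⁻¹¹)/(0.108)⁴ = 5.194×10⁻⁶ N.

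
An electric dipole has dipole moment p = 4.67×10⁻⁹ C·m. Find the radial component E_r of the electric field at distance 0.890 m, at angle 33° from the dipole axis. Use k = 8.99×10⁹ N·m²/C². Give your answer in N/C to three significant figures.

For a dipole, E_r = (2kp cosθ)/r³.
kp/r³ = (8.99×10⁹)(4.67×10⁻⁹)/(0.890)³ = 59.55 N/C.
E_r = 2·59.55·cos33° = 99.89 N/C.

E_r ≈ 99.9 N/C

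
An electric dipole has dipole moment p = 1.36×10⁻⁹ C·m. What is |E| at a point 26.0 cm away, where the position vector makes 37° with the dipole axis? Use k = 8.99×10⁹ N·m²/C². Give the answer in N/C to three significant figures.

At angle θ the dipole field magnitude is E = (kp/r³)·√(1 + 3cos²θ).
kp/r³ = (8.99×10⁹)(1.36×10⁻⁹) / (0.260)³ = 695.6 N/C.
√(1 + 3cos²37°) = √(1 + 3·0.6378) = √2.9135 ≈ 1.7069.
E ≈ 695.6 × 1.707 = 1187 N/C.

E ≈ 1190 N/C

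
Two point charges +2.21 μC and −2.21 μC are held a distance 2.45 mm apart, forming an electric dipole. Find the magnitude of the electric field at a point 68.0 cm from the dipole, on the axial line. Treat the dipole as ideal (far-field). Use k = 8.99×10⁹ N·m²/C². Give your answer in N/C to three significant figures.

Dipole moment p = qd = (2.21×10⁻⁶ C)(0.00245 m) = 5.415×10⁻⁹ C·m.
On the dipole axis E = 2kp/r³.
E = 2·(8.99×10⁹)(5.415×10⁻⁹) / (0.680)³ = 309.6 N/C.

E ≈ 310 N/C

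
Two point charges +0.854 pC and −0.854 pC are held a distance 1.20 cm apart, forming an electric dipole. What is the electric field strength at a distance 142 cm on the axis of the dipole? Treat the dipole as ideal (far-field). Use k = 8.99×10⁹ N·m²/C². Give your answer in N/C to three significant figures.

E ≈ 6.44×10⁻⁵ N/C

Dipole moment p = qd = (8.54×10⁻¹³ C)(0.0120 m) = 1.025×10⁻¹⁴ C·m.
On the dipole axis E = 2kp/r³.
E = 2·(8.99×10⁹)(1.025×10⁻¹⁴) / (1.42)³ = 6.436×10⁻⁵ N/C.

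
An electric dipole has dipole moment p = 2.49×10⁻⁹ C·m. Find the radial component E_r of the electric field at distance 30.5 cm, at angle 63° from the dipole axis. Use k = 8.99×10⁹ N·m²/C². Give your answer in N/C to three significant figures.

For a dipole, E_r = (2kp cosθ)/r³.
kp/r³ = (8.99×10⁹)(2.49×10⁻⁹)/(0.305)³ = 789.0 N/C.
E_r = 2·789.0·cos63° = 716.4 N/C.

E_r ≈ 716 N/C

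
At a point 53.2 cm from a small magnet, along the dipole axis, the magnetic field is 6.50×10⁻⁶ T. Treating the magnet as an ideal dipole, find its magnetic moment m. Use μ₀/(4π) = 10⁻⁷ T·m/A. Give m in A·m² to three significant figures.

m ≈ 4.89 A·m²

On axis B = (μ₀/4π)·2m/r³, so m = Br³·4π/(μ₀·2).
m = (6.50×10⁻⁶)·(0.532)³ / (2·10⁻⁷) = 4.893 A·m².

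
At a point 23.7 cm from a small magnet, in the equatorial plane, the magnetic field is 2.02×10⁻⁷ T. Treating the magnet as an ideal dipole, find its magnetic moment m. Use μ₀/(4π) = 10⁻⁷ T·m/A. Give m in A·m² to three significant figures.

In the equatorial plane B = (μ₀/4π)·m/r³, so m = Br³·4π/(μ₀).
m = (2.02×10⁻⁷)·(0.237)³ / (10⁻⁷) = 0.02689 A·m².

m ≈ 0.0269 A·m²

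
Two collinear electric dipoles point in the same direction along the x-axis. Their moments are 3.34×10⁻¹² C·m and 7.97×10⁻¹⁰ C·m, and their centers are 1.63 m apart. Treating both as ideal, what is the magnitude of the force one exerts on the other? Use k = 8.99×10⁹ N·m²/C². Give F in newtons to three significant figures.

F ≈ 2.03×10⁻¹¹ N

On-axis field of dipole 1 at distance r: E = 2kp₁/r³. Force on dipole 2 is F = p₂·dE/dr (gradient along axis).
dE/dr = −6kp₁/r⁴, so |F| = 6kp₁p₂/r⁴ (attractive for aligned moments).
F = 6(8.99×10⁹)(3.34×10⁻¹²)(7.97×10⁻¹⁰)/(1.63)⁴ = 2.034×10⁻¹¹ N.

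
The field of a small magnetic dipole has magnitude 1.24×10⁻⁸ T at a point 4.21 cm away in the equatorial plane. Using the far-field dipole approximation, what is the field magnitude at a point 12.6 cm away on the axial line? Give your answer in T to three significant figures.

Dipole fields scale as 1/r³ in the far field.
The axial field is twice the equatorial field at the same r, so the geometry factor is 2/1.
B₂ = B₁ · (2/1) · (r₁/r₂)³ = 1.24×10⁻⁸ · 2 · (4.21/12.6)³.
(r₁/r₂)³ = (0.3341)³ = 0.0373.
B₂ ≈ 9.251×10⁻¹⁰ T.

B ≈ 9.25×10⁻¹⁰ T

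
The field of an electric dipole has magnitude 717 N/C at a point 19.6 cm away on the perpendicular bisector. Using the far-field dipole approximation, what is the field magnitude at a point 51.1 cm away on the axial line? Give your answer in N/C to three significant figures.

Dipole fields scale as 1/r³ in the far field.
The axial field is twice the equatorial field at the same r, so the geometry factor is 2/1.
E₂ = E₁ · (2/1) · (r₁/r₂)³ = 717 · 2 · (19.6/51.1)³.
(r₁/r₂)³ = (0.3836)³ = 0.05643.
E₂ ≈ 80.92 N/C.

E ≈ 80.9 N/C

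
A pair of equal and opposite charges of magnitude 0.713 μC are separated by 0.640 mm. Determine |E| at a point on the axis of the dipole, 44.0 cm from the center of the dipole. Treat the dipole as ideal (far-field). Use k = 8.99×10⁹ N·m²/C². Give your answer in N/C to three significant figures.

E ≈ 96.3 N/C

Dipole moment p = qd = (7.13×10⁻⁷ C)(6.40×10⁻⁴ m) = 4.563×10⁻¹⁰ C·m.
On the dipole axis E = 2kp/r³.
E = 2·(8.99×10⁹)(4.563×10⁻¹⁰) / (0.440)³ = 96.31 N/C.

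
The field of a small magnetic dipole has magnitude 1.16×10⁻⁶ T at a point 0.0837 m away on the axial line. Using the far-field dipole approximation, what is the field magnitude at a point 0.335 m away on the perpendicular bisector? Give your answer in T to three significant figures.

B ≈ 9.05×10⁻⁹ T

Dipole fields scale as 1/r³ in the far field.
The axial field is twice the equatorial field at the same r, so the geometry factor is 1/2.
B₂ = B₁ · (1/2) · (r₁/r₂)³ = 1.16×10⁻⁶ · 0.5 · (0.0837/0.335)³.
(r₁/r₂)³ = (0.2499)³ = 0.0156.
B₂ ≈ 9.046×10⁻⁹ T.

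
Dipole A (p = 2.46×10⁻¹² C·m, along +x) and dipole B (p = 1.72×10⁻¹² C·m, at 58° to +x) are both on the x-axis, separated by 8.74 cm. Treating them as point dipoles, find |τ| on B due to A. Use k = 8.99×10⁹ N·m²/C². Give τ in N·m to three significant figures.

τ ≈ 9.66×10⁻¹¹ N·m

The second dipole sits on the axis of the first, so the field there is axial: E₁ = 2kp₁/r³ along +x.
E₁ = 2(8.99×10⁹)(2.46×10⁻¹²)/(0.0874)³ = 66.25 N/C.
Torque on the second dipole: τ = p₂ E₁ sinθ.
τ = (1.72×10⁻¹²)(66.25)·sin58° = 9.664×10⁻¹¹ N·m.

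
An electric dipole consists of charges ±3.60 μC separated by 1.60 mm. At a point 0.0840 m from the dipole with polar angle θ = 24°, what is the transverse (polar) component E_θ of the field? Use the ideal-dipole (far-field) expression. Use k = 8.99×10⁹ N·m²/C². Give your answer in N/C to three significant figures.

E_θ ≈ 3.55×10⁴ N/C

Dipole moment p = qd = (3.60×10⁻⁶ C)(0.00160 m) = 5.76×10⁻⁹ C·m.
For a dipole, E_θ = (kp sinθ)/r³.
kp/r³ = (8.99×10⁹)(5.76×10⁻⁹)/(0.0840)³ = 8.737×10⁴ N/C.
E_θ = 8.737×10⁴·sin24° = 3.554×10⁴ N/C.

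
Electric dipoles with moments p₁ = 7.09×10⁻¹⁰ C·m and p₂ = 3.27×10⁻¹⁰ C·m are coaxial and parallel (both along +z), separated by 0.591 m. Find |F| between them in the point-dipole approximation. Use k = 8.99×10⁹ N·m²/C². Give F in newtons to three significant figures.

F ≈ 1.03×10⁻⁷ N

On-axis field of dipole 1 at distance r: E = 2kp₁/r³. Force on dipole 2 is F = p₂·dE/dr (gradient along axis).
dE/dr = −6kp₁/r⁴, so |F| = 6kp₁p₂/r⁴ (attractive for aligned moments).
F = 6(8.99×10⁹)(7.09×10⁻¹⁰)(3.27×10⁻¹⁰)/(0.591)⁴ = 1.025×10⁻⁷ N.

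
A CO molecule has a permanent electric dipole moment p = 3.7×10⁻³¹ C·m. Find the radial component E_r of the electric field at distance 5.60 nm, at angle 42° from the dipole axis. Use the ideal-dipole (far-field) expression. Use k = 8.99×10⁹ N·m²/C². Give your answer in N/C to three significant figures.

E_r ≈ 2.82×10⁴ N/C

For a dipole, E_r = (2kp cosθ)/r³.
kp/r³ = (8.99×10⁹)(3.70×10⁻³¹)/(5.60×10⁻⁹)³ = 1.894×10⁴ N/C.
E_r = 2·1.894×10⁴·cos42° = 2.815×10⁴ N/C.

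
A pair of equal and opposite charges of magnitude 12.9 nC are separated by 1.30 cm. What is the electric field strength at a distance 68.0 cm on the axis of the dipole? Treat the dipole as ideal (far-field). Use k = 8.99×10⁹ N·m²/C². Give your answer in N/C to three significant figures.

Dipole moment p = qd = (1.29×10⁻⁸ C)(0.0130 m) = 1.677×10⁻¹⁰ C·m.
On the dipole axis E = 2kp/r³.
E = 2·(8.99×10⁹)(1.677×10⁻¹⁰) / (0.680)³ = 9.590 N/C.

E ≈ 9.59 N/C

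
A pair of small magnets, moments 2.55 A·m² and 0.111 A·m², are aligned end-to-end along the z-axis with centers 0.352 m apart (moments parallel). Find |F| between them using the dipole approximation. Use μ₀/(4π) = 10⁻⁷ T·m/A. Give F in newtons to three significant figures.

On-axis B of dipole 1: B = (μ₀/4π)·2m₁/r³. Force on dipole 2: F = m₂·dB/dr.
dB/dr = −(μ₀/4π)·6m₁/r⁴, so |F| = (μ₀/4π)·6m₁m₂/r⁴.
F = 6(10⁻⁷)(2.55)(0.111)/(0.352)⁴ = 1.106×10⁻⁵ N.

F ≈ 1.11×10⁻⁵ N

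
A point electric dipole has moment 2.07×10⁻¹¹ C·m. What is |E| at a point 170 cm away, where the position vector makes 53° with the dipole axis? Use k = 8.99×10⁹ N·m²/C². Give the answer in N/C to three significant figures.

At angle θ the dipole field magnitude is E = (kp/r³)·√(1 + 3cos²θ).
kp/r³ = (8.99×10⁹)(2.07×10⁻¹¹) / (1.70)³ = 0.03788 N/C.
√(1 + 3cos²53°) = √(1 + 3·0.3622) = √2.0865 ≈ 1.4445.
E ≈ 0.03788 × 1.444 = 0.05471 N/C.

E ≈ 0.0547 N/C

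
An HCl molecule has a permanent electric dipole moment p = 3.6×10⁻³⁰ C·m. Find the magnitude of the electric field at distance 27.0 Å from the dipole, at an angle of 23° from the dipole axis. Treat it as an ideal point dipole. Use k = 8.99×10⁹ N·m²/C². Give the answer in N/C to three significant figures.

At angle θ the dipole field magnitude is E = (kp/r³)·√(1 + 3cos²θ).
kp/r³ = (8.99×10⁹)(3.60×10⁻³⁰) / (2.70×10⁻⁹)³ = 1.644×10⁶ N/C.
√(1 + 3cos²23°) = √(1 + 3·0.8473) = √3.5420 ≈ 1.8820.
E ≈ 1.644×10⁶ × 1.882 = 3.095×10⁶ N/C.

E ≈ 3.09×10⁶ N/C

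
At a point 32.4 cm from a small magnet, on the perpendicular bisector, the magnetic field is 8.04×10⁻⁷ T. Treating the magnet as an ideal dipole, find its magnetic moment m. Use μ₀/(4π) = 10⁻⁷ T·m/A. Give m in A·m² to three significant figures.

m ≈ 0.273 A·m²

In the equatorial plane B = (μ₀/4π)·m/r³, so m = Br³·4π/(μ₀).
m = (8.04×10⁻⁷)·(0.324)³ / (10⁻⁷) = 0.2735 A·m².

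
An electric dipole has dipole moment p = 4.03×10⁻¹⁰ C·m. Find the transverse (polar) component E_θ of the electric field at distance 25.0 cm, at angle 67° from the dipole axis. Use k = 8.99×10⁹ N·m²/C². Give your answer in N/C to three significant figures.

E_θ ≈ 213 N/C

For a dipole, E_θ = (kp sinθ)/r³.
kp/r³ = (8.99×10⁹)(4.03×10⁻¹⁰)/(0.250)³ = 231.9 N/C.
E_θ = 231.9·sin67° = 213.4 N/C.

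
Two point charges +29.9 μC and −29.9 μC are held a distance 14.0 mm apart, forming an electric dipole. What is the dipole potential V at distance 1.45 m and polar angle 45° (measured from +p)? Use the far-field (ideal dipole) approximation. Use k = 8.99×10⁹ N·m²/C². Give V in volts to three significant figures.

Dipole moment p = qd = (2.99×10⁻⁵ C)(0.0140 m) = 4.186×10⁻⁷ C·m.
The dipole potential is V = kp cosθ / r².
V = (8.99×10⁹)(4.186×10⁻⁷)·cos45° / (1.45)² = 1266 V.

V ≈ 1270 V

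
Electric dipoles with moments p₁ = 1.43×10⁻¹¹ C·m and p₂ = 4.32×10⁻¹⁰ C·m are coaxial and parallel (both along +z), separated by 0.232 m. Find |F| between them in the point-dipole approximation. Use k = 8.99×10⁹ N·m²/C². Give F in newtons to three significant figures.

On-axis field of dipole 1 at distance r: E = 2kp₁/r³. Force on dipole 2 is F = p₂·dE/dr (gradient along axis).
dE/dr = −6kp₁/r⁴, so |F| = 6kp₁p₂/r⁴ (attractive for aligned moments).
F = 6(8.99×10⁹)(1.43×10⁻¹¹)(4.32×10⁻¹⁰)/(0.232)⁴ = 1.150×10⁻⁷ N.

F ≈ 1.15×10⁻⁷ N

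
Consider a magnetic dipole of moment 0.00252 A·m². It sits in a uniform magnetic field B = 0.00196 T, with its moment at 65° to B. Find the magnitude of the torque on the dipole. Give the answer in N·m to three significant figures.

Torque on a magnetic dipole: τ = mB sinθ.
τ = (0.00252)(0.00196)·sin65° = 4.476×10⁻⁶ N·m.

τ ≈ 4.48×10⁻⁶ N·m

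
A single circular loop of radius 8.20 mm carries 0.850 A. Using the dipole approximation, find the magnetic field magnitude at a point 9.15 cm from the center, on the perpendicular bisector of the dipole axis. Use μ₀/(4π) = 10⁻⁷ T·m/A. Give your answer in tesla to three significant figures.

B ≈ 2.34×10⁻⁸ T

Magnetic moment m = IA = Iπa² = (0.850)·π·(0.00820)² = 1.796×10⁻⁴ A·m².
In the equatorial plane B = (μ₀/4π)·m/r³ (half the axial value).
B = (10⁻⁷)·(1.796×10⁻⁴) / (0.0915)³ = 2.344×10⁻⁸ T.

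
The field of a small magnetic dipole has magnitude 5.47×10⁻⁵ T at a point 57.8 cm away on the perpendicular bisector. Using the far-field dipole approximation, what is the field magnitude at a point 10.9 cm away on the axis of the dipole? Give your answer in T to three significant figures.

Dipole fields scale as 1/r³ in the far field.
The axial field is twice the equatorial field at the same r, so the geometry factor is 2/1.
B₂ = B₁ · (2/1) · (r₁/r₂)³ = 5.47×10⁻⁵ · 2 · (57.8/10.9)³.
(r₁/r₂)³ = (5.303)³ = 149.1.
B₂ ≈ 0.01631 T.

B ≈ 0.0163 T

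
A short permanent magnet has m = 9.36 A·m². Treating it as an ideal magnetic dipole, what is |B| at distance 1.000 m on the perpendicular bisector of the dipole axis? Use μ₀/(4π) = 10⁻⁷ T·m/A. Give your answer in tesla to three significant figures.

B ≈ 9.36×10⁻⁷ T

In the equatorial plane B = (μ₀/4π)·m/r³ (half the axial value).
B = (10⁻⁷)·(9.36) / (1.00)³ = 9.360×10⁻⁷ T.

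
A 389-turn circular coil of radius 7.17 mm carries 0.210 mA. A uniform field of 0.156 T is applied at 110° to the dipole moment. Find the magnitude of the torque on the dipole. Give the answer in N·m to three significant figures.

m = NIA = NIπa² = 389·(2.10×10⁻⁴)·π·(0.00717)² = 1.319×10⁻⁵ A·m².
Torque on a magnetic dipole: τ = mB sinθ.
τ = (1.319×10⁻⁵)(0.156)·sin110° = 1.934×10⁻⁶ N·m.

τ ≈ 1.93×10⁻⁶ N·m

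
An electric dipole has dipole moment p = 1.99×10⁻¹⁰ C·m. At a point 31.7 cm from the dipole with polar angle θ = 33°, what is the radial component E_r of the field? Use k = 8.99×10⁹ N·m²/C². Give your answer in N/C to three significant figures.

E_r ≈ 94.2 N/C

For a dipole, E_r = (2kp cosθ)/r³.
kp/r³ = (8.99×10⁹)(1.99×10⁻¹⁰)/(0.317)³ = 56.16 N/C.
E_r = 2·56.16·cos33° = 94.20 N/C.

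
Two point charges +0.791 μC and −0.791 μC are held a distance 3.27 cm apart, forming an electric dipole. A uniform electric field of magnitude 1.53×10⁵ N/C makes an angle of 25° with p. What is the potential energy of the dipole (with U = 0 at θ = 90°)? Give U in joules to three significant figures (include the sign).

Dipole moment p = qd = (7.91×10⁻⁷ C)(0.0327 m) = 2.587×10⁻⁸ C·m.
U = −p·E = −pE cosθ.
U = −(2.587×10⁻⁸)(1.53×10⁵)·cos25° = -0.003587 J.

U ≈ -0.00359 J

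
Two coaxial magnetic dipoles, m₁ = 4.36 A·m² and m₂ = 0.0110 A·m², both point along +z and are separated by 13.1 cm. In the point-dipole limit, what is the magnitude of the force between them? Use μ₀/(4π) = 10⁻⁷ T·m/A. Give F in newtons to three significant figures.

F ≈ 9.77×10⁻⁵ N

On-axis B of dipole 1: B = (μ₀/4π)·2m₁/r³. Force on dipole 2: F = m₂·dB/dr.
dB/dr = −(μ₀/4π)·6m₁/r⁴, so |F| = (μ₀/4π)·6m₁m₂/r⁴.
F = 6(10⁻⁷)(4.36)(0.0110)/(0.131)⁴ = 9.771×10⁻⁵ N.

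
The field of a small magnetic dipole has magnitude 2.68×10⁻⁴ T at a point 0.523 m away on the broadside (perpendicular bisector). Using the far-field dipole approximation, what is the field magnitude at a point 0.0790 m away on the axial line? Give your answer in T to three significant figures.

B ≈ 0.156 T

Dipole fields scale as 1/r³ in the far field.
The axial field is twice the equatorial field at the same r, so the geometry factor is 2/1.
B₂ = B₁ · (2/1) · (r₁/r₂)³ = 2.68×10⁻⁴ · 2 · (0.523/0.0790)³.
(r₁/r₂)³ = (6.62)³ = 290.2.
B₂ ≈ 0.1555 T.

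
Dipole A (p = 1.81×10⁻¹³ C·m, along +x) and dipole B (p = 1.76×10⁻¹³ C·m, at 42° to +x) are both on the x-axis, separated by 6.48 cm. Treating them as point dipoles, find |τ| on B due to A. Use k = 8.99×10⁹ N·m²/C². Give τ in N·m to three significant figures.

τ ≈ 1.41×10⁻¹² N·m

The second dipole sits on the axis of the first, so the field there is axial: E₁ = 2kp₁/r³ along +x.
E₁ = 2(8.99×10⁹)(1.81×10⁻¹³)/(0.0648)³ = 11.96 N/C.
Torque on the second dipole: τ = p₂ E₁ sinθ.
τ = (1.76×10⁻¹³)(11.96)·sin42° = 1.409×10⁻¹² N·m.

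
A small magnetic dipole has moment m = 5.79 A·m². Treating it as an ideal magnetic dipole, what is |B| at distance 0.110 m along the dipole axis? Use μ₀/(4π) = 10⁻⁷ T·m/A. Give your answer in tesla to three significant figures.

On axis B = (μ₀/4π)·2m/r³.
B = 2·(10⁻⁷)·(5.79) / (0.110)³ = 8.700×10⁻⁴ T.

B ≈ 8.70×10⁻⁴ T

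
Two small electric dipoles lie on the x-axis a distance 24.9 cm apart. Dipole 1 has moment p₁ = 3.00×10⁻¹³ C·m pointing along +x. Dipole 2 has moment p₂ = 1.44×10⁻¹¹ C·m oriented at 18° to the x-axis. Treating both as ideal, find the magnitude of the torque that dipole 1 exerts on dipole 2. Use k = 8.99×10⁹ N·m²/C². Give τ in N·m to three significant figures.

τ ≈ 1.55×10⁻¹² N·m

The second dipole sits on the axis of the first, so the field there is axial: E₁ = 2kp₁/r³ along +x.
E₁ = 2(8.99×10⁹)(3.00×10⁻¹³)/(0.249)³ = 0.3494 N/C.
Torque on the second dipole: τ = p₂ E₁ sinθ.
τ = (1.44×10⁻¹¹)(0.3494)·sin18° = 1.555×10⁻¹² N·m.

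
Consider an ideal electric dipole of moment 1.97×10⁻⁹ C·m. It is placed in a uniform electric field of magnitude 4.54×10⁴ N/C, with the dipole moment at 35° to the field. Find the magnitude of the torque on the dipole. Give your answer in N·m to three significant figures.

τ ≈ 5.13×10⁻⁵ N·m

Torque on an electric dipole: τ = pE sinθ.
τ = (1.97×10⁻⁹)(4.54×10⁴)·sin35° = 5.130×10⁻⁵ N·m.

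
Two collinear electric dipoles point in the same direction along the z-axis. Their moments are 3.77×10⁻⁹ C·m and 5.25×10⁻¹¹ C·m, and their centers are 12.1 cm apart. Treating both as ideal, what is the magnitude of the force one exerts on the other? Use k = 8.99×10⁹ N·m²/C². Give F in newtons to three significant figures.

F ≈ 4.98×10⁻⁵ N

On-axis field of dipole 1 at distance r: E = 2kp₁/r³. Force on dipole 2 is F = p₂·dE/dr (gradient along axis).
dE/dr = −6kp₁/r⁴, so |F| = 6kp₁p₂/r⁴ (attractive for aligned moments).
F = 6(8.99×10⁹)(3.77×10⁻⁹)(5.25×10⁻¹¹)/(0.121)⁴ = 4.980×10⁻⁵ N.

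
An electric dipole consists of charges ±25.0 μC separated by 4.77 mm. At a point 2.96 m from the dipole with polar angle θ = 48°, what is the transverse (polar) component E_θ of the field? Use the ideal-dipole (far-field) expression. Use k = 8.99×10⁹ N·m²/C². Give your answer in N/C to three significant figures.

E_θ ≈ 30.7 N/C

Dipole moment p = qd = (2.50×10⁻⁵ C)(0.00477 m) = 1.193×10⁻⁷ C·m.
For a dipole, E_θ = (kp sinθ)/r³.
kp/r³ = (8.99×10⁹)(1.193×10⁻⁷)/(2.96)³ = 41.35 N/C.
E_θ = 41.35·sin48° = 30.73 N/C.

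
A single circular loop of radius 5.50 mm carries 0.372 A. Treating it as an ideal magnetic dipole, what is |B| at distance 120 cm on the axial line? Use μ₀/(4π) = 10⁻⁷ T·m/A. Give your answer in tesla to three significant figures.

Magnetic moment m = IA = Iπa² = (0.372)·π·(0.00550)² = 3.535×10⁻⁵ A·m².
On axis B = (μ₀/4π)·2m/r³.
B = 2·(10⁻⁷)·(3.535×10⁻⁵) / (1.20)³ = 4.091×10⁻¹² T.

B ≈ 4.09×10⁻¹² T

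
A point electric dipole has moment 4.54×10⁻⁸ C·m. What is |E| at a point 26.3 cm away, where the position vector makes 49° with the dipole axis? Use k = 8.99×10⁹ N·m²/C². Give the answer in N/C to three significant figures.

At angle θ the dipole field magnitude is E = (kp/r³)·√(1 + 3cos²θ).
kp/r³ = (8.99×10⁹)(4.54×10⁻⁸) / (0.263)³ = 2.244×10⁴ N/C.
√(1 + 3cos²49°) = √(1 + 3·0.4304) = √2.2912 ≈ 1.5137.
E ≈ 2.244×10⁴ × 1.514 = 3.396×10⁴ N/C.

E ≈ 3.40×10⁴ N/C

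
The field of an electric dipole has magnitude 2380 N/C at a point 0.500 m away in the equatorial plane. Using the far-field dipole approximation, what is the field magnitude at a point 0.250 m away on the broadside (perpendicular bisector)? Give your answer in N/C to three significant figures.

E ≈ 1.90×10⁴ N/C

Dipole fields scale as 1/r³ in the far field; the geometry is the same at both points.
E₂ = E₁ · (r₁/r₂)³ = 2380 · (0.500/0.250)³.
(r₁/r₂)³ = (2)³ = 8.
E₂ ≈ 1.904×10⁴ N/C.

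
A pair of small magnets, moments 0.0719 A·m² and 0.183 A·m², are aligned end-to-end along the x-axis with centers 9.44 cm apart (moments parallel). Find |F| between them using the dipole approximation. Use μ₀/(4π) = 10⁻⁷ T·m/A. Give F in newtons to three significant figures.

F ≈ 9.94×10⁻⁵ N

On-axis B of dipole 1: B = (μ₀/4π)·2m₁/r³. Force on dipole 2: F = m₂·dB/dr.
dB/dr = −(μ₀/4π)·6m₁/r⁴, so |F| = (μ₀/4π)·6m₁m₂/r⁴.
F = 6(10⁻⁷)(0.0719)(0.183)/(0.0944)⁴ = 9.941×10⁻⁵ N.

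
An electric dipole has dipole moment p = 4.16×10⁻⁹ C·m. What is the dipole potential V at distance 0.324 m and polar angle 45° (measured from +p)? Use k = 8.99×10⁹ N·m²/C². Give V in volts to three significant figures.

V ≈ 252 V

The dipole potential is V = kp cosθ / r².
V = (8.99×10⁹)(4.16×10⁻⁹)·cos45° / (0.324)² = 251.9 V.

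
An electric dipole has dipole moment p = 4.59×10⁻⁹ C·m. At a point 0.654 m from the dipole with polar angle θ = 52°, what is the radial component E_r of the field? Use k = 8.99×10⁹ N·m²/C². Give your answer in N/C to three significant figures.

E_r ≈ 182 N/C

For a dipole, E_r = (2kp cosθ)/r³.
kp/r³ = (8.99×10⁹)(4.59×10⁻⁹)/(0.654)³ = 147.5 N/C.
E_r = 2·147.5·cos52° = 181.6 N/C.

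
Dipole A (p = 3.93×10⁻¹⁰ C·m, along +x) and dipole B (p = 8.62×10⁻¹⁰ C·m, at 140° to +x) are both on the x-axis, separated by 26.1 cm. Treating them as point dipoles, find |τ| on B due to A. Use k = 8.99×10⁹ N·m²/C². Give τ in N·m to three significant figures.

The second dipole sits on the axis of the first, so the field there is axial: E₁ = 2kp₁/r³ along +x.
E₁ = 2(8.99×10⁹)(3.93×10⁻¹⁰)/(0.261)³ = 397.4 N/C.
Torque on the second dipole: τ = p₂ E₁ sinθ.
τ = (8.62×10⁻¹⁰)(397.4)·sin140° = 2.202×10⁻⁷ N·m.

τ ≈ 2.20×10⁻⁷ N·m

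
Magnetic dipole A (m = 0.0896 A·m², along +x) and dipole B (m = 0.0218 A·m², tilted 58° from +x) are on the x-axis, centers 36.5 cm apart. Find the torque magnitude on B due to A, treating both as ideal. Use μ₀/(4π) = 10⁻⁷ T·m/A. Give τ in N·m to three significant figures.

Dipole B is on the axis of dipole A, so B₁ there is axial: B₁ = (μ₀/4π)·2m₁/r³ along +x.
B₁ = 2(10⁻⁷)(0.0896)/(0.365)³ = 3.685×10⁻⁷ T.
τ = m₂ B₁ sinθ.
τ = (0.0218)(3.685×10⁻⁷)·sin58° = 6.813×10⁻⁹ N·m.

τ ≈ 6.81×10⁻⁹ N·m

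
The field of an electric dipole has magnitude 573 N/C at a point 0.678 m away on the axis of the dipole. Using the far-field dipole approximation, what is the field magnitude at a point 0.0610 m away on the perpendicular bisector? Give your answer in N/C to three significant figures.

Dipole fields scale as 1/r³ in the far field.
The axial field is twice the equatorial field at the same r, so the geometry factor is 1/2.
E₂ = E₁ · (1/2) · (r₁/r₂)³ = 573 · 0.5 · (0.678/0.0610)³.
(r₁/r₂)³ = (11.11)³ = 1373.
E₂ ≈ 3.934×10⁵ N/C.

E ≈ 3.93×10⁵ N/C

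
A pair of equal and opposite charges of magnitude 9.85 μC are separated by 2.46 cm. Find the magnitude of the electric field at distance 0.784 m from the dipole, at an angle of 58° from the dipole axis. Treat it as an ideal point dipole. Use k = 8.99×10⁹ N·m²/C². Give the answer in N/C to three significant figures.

E ≈ 6140 N/C

Dipole moment p = qd = (9.85×10⁻⁶ C)(0.0246 m) = 2.423×10⁻⁷ C·m.
At angle θ the dipole field magnitude is E = (kp/r³)·√(1 + 3cos²θ).
kp/r³ = (8.99×10⁹)(2.423×10⁻⁷) / (0.784)³ = 4520 N/C.
√(1 + 3cos²58°) = √(1 + 3·0.2808) = √1.8424 ≈ 1.3574.
E ≈ 4520 × 1.357 = 6136 N/C.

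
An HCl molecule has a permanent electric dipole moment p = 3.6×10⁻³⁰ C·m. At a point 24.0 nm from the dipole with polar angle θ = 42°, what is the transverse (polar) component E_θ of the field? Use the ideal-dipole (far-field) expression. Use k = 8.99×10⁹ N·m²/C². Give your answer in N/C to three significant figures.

For a dipole, E_θ = (kp sinθ)/r³.
kp/r³ = (8.99×10⁹)(3.60×10⁻³⁰)/(2.40×10⁻⁸)³ = 2341 N/C.
E_θ = 2341·sin42° = 1567 N/C.

E_θ ≈ 1570 N/C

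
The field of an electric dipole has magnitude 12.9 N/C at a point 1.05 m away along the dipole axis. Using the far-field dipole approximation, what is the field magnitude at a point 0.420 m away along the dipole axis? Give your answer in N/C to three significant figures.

E ≈ 202 N/C

Dipole fields scale as 1/r³ in the far field; the geometry is the same at both points.
E₂ = E₁ · (r₁/r₂)³ = 12.9 · (1.05/0.420)³.
(r₁/r₂)³ = (2.5)³ = 15.62.
E₂ ≈ 201.6 N/C.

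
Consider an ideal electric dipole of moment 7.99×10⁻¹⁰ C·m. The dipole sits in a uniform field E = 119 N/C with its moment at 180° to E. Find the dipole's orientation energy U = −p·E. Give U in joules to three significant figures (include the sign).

U = −p·E = −pE cosθ.
U = −(7.99×10⁻¹⁰)(119)·cos180° = 9.508×10⁻⁸ J.

U ≈ 9.51×10⁻⁸ J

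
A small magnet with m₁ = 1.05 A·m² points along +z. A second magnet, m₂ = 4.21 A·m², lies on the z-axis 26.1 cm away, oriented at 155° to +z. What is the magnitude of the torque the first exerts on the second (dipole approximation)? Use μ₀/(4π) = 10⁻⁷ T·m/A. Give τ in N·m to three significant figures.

τ ≈ 2.10×10⁻⁵ N·m

Dipole B is on the axis of dipole A, so B₁ there is axial: B₁ = (μ₀/4π)·2m₁/r³ along +z.
B₁ = 2(10⁻⁷)(1.05)/(0.261)³ = 1.181×10⁻⁵ T.
τ = m₂ B₁ sinθ.
τ = (4.21)(1.181×10⁻⁵)·sin155° = 2.101×10⁻⁵ N·m.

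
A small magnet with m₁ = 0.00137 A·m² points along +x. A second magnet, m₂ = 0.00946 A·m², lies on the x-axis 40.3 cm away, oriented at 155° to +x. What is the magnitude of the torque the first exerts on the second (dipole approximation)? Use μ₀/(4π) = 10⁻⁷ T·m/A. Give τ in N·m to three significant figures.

τ ≈ 1.67×10⁻¹¹ N·m

Dipole B is on the axis of dipole A, so B₁ there is axial: B₁ = (μ₀/4π)·2m₁/r³ along +x.
B₁ = 2(10⁻⁷)(0.00137)/(0.403)³ = 4.186×10⁻⁹ T.
τ = m₂ B₁ sinθ.
τ = (0.00946)(4.186×10⁻⁹)·sin155° = 1.674×10⁻¹¹ N·m.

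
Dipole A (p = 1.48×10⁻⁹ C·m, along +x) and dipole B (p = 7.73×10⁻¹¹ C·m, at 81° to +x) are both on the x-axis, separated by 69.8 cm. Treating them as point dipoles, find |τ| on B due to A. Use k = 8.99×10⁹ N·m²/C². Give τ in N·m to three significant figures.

The second dipole sits on the axis of the first, so the field there is axial: E₁ = 2kp₁/r³ along +x.
E₁ = 2(8.99×10⁹)(1.48×10⁻⁹)/(0.698)³ = 78.25 N/C.
Torque on the second dipole: τ = p₂ E₁ sinθ.
τ = (7.73×10⁻¹¹)(78.25)·sin81° = 5.974×10⁻⁹ N·m.

τ ≈ 5.97×10⁻⁹ N·m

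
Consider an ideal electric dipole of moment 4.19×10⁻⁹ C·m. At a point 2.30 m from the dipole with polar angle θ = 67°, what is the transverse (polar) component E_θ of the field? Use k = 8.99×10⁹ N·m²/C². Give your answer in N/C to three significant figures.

For a dipole, E_θ = (kp sinθ)/r³.
kp/r³ = (8.99×10⁹)(4.19×10⁻⁹)/(2.30)³ = 3.096 N/C.
E_θ = 3.096·sin67° = 2.850 N/C.

E_θ ≈ 2.85 N/C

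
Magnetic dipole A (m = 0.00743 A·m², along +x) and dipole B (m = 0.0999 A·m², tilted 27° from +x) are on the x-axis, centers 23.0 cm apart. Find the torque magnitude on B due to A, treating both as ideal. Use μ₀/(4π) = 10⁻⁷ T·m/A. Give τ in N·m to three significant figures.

Dipole B is on the axis of dipole A, so B₁ there is axial: B₁ = (μ₀/4π)·2m₁/r³ along +x.
B₁ = 2(10⁻⁷)(0.00743)/(0.230)³ = 1.221×10⁻⁷ T.
τ = m₂ B₁ sinθ.
τ = (0.0999)(1.221×10⁻⁷)·sin27° = 5.539×10⁻⁹ N·m.

τ ≈ 5.54×10⁻⁹ N·m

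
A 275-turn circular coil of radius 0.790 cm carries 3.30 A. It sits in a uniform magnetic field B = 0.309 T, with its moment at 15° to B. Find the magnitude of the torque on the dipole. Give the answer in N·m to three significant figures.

τ ≈ 0.0142 N·m

m = NIA = NIπa² = 275·(3.30)·π·(0.00790)² = 0.1779 A·m².
Torque on a magnetic dipole: τ = mB sinθ.
τ = (0.1779)(0.309)·sin15° = 0.01423 N·m.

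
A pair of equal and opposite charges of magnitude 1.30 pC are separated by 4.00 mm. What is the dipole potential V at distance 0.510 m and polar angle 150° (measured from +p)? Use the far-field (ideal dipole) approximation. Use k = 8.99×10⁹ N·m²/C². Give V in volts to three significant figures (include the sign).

Dipole moment p = qd = (1.30×10⁻¹² C)(0.00400 m) = 5.20×10⁻¹⁵ C·m.
The dipole potential is V = kp cosθ / r².
V = (8.99×10⁹)(5.20×10⁻¹⁵)·cos150° / (0.510)² = -1.557×10⁻⁴ V.

V ≈ -1.56×10⁻⁴ V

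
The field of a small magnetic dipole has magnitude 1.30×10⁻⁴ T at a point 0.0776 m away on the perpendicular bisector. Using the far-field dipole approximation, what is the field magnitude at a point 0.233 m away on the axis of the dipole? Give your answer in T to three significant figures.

B ≈ 9.60×10⁻⁶ T

Dipole fields scale as 1/r³ in the far field.
The axial field is twice the equatorial field at the same r, so the geometry factor is 2/1.
B₂ = B₁ · (2/1) · (r₁/r₂)³ = 1.30×10⁻⁴ · 2 · (0.0776/0.233)³.
(r₁/r₂)³ = (0.333)³ = 0.03694.
B₂ ≈ 9.605×10⁻⁶ T.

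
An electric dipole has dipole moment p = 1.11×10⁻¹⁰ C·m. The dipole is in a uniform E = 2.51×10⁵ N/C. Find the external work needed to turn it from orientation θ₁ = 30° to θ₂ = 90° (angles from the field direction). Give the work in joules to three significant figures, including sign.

W_ext = ΔU = U(θ₂) − U(θ₁) = −pE cosθ₂ − (−pE cosθ₁) = pE(cosθ₁ − cosθ₂).
W = (1.11×10⁻¹⁰)(2.51×10⁵)·(cos30° − cos90°) = (2.786×10⁻⁵)·(+0.8660) = 2.413×10⁻⁵ J.

W ≈ 2.41×10⁻⁵ J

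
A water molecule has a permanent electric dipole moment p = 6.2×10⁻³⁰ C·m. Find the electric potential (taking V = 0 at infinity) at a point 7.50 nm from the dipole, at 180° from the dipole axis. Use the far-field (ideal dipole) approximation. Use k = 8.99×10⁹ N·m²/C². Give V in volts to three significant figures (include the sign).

The dipole potential is V = kp cosθ / r².
V = (8.99×10⁹)(6.20×10⁻³⁰)·cos180° / (7.50×10⁻⁹)² = -9.909×10⁻⁴ V.

V ≈ -9.91×10⁻⁴ V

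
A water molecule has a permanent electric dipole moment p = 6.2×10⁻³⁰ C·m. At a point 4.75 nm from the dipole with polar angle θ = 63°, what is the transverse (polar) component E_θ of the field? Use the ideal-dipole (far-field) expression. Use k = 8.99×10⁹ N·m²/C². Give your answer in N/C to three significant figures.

E_θ ≈ 4.63×10⁵ N/C

For a dipole, E_θ = (kp sinθ)/r³.
kp/r³ = (8.99×10⁹)(6.20×10⁻³⁰)/(4.75×10⁻⁹)³ = 5.201×10⁵ N/C.
E_θ = 5.201×10⁵·sin63° = 4.634×10⁵ N/C.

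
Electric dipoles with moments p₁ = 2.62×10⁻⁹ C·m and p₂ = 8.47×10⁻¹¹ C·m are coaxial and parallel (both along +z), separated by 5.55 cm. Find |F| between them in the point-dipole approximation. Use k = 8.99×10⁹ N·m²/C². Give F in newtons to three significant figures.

On-axis field of dipole 1 at distance r: E = 2kp₁/r³. Force on dipole 2 is F = p₂·dE/dr (gradient along axis).
dE/dr = −6kp₁/r⁴, so |F| = 6kp₁p₂/r⁴ (attractive for aligned moments).
F = 6(8.99×10⁹)(2.62×10⁻⁹)(8.47×10⁻¹¹)/(0.0555)⁴ = 0.001262 N.

F ≈ 0.00126 N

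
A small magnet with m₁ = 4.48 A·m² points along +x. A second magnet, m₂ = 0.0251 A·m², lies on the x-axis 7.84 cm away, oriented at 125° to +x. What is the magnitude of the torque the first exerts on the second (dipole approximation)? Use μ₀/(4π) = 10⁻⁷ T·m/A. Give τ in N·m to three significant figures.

τ ≈ 3.82×10⁻⁵ N·m

Dipole B is on the axis of dipole A, so B₁ there is axial: B₁ = (μ₀/4π)·2m₁/r³ along +x.
B₁ = 2(10⁻⁷)(4.48)/(0.0784)³ = 0.001859 T.
τ = m₂ B₁ sinθ.
τ = (0.0251)(0.001859)·sin125° = 3.823×10⁻⁵ N·m.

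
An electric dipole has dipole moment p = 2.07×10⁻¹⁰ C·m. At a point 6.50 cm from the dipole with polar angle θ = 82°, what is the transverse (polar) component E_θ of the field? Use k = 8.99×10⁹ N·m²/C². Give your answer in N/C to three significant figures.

For a dipole, E_θ = (kp sinθ)/r³.
kp/r³ = (8.99×10⁹)(2.07×10⁻¹⁰)/(0.0650)³ = 6776 N/C.
E_θ = 6776·sin82° = 6710 N/C.

E_θ ≈ 6710 N/C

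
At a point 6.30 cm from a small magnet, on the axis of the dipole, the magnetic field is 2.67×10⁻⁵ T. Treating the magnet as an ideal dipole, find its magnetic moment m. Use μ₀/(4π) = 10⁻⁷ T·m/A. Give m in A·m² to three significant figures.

m ≈ 0.0334 A·m²

On axis B = (μ₀/4π)·2m/r³, so m = Br³·4π/(μ₀·2).
m = (2.67×10⁻⁵)·(0.0630)³ / (2·10⁻⁷) = 0.03338 A·m².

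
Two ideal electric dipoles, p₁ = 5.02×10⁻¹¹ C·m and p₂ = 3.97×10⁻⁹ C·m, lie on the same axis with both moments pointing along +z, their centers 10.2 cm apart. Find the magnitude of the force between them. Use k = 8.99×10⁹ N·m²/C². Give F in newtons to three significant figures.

On-axis field of dipole 1 at distance r: E = 2kp₁/r³. Force on dipole 2 is F = p₂·dE/dr (gradient along axis).
dE/dr = −6kp₁/r⁴, so |F| = 6kp₁p₂/r⁴ (attractive for aligned moments).
F = 6(8.99×10⁹)(5.02×10⁻¹¹)(3.97×10⁻⁹)/(0.102)⁴ = 9.931×10⁻⁵ N.

F ≈ 9.93×10⁻⁵ N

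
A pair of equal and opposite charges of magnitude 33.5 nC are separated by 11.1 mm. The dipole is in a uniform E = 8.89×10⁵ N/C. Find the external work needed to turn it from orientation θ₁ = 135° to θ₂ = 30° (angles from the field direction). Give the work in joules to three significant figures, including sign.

Dipole moment p = qd = (3.35×10⁻⁸ C)(0.0111 m) = 3.719×10⁻¹⁰ C·m.
W_ext = ΔU = U(θ₂) − U(θ₁) = −pE cosθ₂ − (−pE cosθ₁) = pE(cosθ₁ − cosθ₂).
W = (3.719×10⁻¹⁰)(8.89×10⁵)·(cos135° − cos30°) = (3.306×10⁻⁴)·(-1.5731) = -5.201×10⁻⁴ J.

W ≈ -5.20×10⁻⁴ J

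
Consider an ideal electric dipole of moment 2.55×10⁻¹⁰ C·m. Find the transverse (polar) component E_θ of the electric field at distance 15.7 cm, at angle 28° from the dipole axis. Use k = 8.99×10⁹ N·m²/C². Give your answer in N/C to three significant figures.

For a dipole, E_θ = (kp sinθ)/r³.
kp/r³ = (8.99×10⁹)(2.55×10⁻¹⁰)/(0.157)³ = 592.4 N/C.
E_θ = 592.4·sin28° = 278.1 N/C.

E_θ ≈ 278 N/C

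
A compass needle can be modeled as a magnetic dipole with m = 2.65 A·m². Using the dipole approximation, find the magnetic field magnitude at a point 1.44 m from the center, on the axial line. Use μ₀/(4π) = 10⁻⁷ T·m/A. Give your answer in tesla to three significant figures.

B ≈ 1.77×10⁻⁷ T

On axis B = (μ₀/4π)·2m/r³.
B = 2·(10⁻⁷)·(2.65) / (1.44)³ = 1.775×10⁻⁷ T.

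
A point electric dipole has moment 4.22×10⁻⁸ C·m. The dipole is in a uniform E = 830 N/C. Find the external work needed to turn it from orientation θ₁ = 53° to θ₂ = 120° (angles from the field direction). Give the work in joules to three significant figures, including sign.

W_ext = ΔU = U(θ₂) − U(θ₁) = −pE cosθ₂ − (−pE cosθ₁) = pE(cosθ₁ − cosθ₂).
W = (4.22×10⁻⁸)(830)·(cos53° − cos120°) = (3.503×10⁻⁵)·(+1.1018) = 3.859×10⁻⁵ J.

W ≈ 3.86×10⁻⁵ J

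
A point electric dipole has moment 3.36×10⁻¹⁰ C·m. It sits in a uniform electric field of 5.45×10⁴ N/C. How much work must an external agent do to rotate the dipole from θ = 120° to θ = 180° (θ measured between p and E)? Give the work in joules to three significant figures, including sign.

W ≈ 9.16×10⁻⁶ J

W_ext = ΔU = U(θ₂) − U(θ₁) = −pE cosθ₂ − (−pE cosθ₁) = pE(cosθ₁ − cosθ₂).
W = (3.36×10⁻¹⁰)(5.45×10⁴)·(cos120° − cos180°) = (1.831×10⁻⁵)·(+0.5000) = 9.156×10⁻⁶ J.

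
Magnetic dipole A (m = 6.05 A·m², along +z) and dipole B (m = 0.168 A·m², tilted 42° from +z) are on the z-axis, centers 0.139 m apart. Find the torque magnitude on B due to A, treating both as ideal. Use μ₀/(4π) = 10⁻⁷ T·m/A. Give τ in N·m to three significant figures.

Dipole B is on the axis of dipole A, so B₁ there is axial: B₁ = (μ₀/4π)·2m₁/r³ along +z.
B₁ = 2(10⁻⁷)(6.05)/(0.139)³ = 4.505×10⁻⁴ T.
τ = m₂ B₁ sinθ.
τ = (0.168)(4.505×10⁻⁴)·sin42° = 5.065×10⁻⁵ N·m.

τ ≈ 5.06×10⁻⁵ N·m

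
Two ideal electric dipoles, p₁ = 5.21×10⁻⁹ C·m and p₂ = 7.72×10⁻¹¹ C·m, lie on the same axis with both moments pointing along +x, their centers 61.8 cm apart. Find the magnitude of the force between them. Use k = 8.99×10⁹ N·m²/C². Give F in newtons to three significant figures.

On-axis field of dipole 1 at distance r: E = 2kp₁/r³. Force on dipole 2 is F = p₂·dE/dr (gradient along axis).
dE/dr = −6kp₁/r⁴, so |F| = 6kp₁p₂/r⁴ (attractive for aligned moments).
F = 6(8.99×10⁹)(5.21×10⁻⁹)(7.72×10⁻¹¹)/(0.618)⁴ = 1.487×10⁻⁷ N.

F ≈ 1.49×10⁻⁷ N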